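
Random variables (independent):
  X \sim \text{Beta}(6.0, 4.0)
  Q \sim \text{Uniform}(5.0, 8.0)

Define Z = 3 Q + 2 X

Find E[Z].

E[Z] = 2*E[X] + 3*E[Q]
E[X] = 0.6
E[Q] = 6.5
E[Z] = 2*0.6 + 3*6.5 = 20.7

20.7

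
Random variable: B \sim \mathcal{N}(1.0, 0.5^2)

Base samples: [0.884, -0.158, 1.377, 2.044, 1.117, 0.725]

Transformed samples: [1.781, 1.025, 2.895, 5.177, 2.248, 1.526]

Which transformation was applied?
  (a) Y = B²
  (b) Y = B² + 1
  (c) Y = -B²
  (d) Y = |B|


Checking option (b) Y = B² + 1:
  B = 0.884 -> Y = 1.781 ✓
  B = -0.158 -> Y = 1.025 ✓
  B = 1.377 -> Y = 2.895 ✓
All samples match this transformation.

(b) B² + 1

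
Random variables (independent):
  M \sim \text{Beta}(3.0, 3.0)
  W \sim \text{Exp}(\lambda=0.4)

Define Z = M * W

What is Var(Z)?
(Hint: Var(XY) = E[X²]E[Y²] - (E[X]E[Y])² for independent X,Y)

Var(XY) = E[X²]E[Y²] - (E[X]E[Y])²
E[M] = 0.5, Var(M) = 0.035714286
E[W] = 2.5, Var(W) = 6.25
E[M²] = 0.035714286 + 0.5² = 0.28571429
E[W²] = 6.25 + 2.5² = 12.5
Var(Z) = 0.28571429*12.5 - (0.5*2.5)²
= 3.5714286 - 1.5625 = 2.0089286

2.0089286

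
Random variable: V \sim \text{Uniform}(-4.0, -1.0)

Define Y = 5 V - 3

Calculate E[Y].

For Y = 5V - 3:
E[Y] = 5 * E[V] - 3
E[V] = (-4 - 1)/2 = -2.5
E[Y] = 5 * (-2.5) - 3 = -15.5

-15.5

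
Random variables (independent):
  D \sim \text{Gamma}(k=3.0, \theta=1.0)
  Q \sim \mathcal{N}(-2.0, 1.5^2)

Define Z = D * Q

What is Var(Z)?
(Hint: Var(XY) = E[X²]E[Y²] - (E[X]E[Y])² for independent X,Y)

Var(XY) = E[X²]E[Y²] - (E[X]E[Y])²
E[D] = 3, Var(D) = 3
E[Q] = -2, Var(Q) = 2.25
E[D²] = 3 + 3² = 12
E[Q²] = 2.25 + (-2)² = 6.25
Var(Z) = 12*6.25 - (3*(-2))²
= 75 - 36 = 39

39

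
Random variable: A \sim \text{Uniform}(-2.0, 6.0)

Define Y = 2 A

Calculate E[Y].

For Y = 2A:
E[Y] = 2 * E[A]
E[A] = (-2 + 6)/2 = 2
E[Y] = 2 * 2 = 4

4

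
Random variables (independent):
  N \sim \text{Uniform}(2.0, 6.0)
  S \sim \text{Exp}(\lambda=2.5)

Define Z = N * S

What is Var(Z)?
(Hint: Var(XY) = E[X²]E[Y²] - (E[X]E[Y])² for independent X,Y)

Var(XY) = E[X²]E[Y²] - (E[X]E[Y])²
E[N] = 4, Var(N) = 1.3333333
E[S] = 0.4, Var(S) = 0.16
E[N²] = 1.3333333 + 4² = 17.333333
E[S²] = 0.16 + 0.4² = 0.32
Var(Z) = 17.333333*0.32 - (4*0.4)²
= 5.5466667 - 2.56 = 2.9866667

2.9866667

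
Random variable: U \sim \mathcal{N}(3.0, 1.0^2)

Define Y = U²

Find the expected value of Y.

E[U²] = Var(U) + (E[U])² = 1 + 9 = 10

10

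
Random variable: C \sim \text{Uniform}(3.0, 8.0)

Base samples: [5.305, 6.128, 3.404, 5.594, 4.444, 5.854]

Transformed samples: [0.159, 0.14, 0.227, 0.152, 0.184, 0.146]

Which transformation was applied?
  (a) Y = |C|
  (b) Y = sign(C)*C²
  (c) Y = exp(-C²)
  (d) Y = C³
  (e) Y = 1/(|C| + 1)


Checking option (e) Y = 1/(|C| + 1):
  C = 5.305 -> Y = 0.159 ✓
  C = 6.128 -> Y = 0.14 ✓
  C = 3.404 -> Y = 0.227 ✓
All samples match this transformation.

(e) 1/(|C| + 1)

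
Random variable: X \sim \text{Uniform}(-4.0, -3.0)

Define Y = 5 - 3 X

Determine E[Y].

For Y = -3X + 5:
E[Y] = -3 * E[X] + 5
E[X] = (-4 - 3)/2 = -3.5
E[Y] = -3 * (-3.5) + 5 = 15.5

15.5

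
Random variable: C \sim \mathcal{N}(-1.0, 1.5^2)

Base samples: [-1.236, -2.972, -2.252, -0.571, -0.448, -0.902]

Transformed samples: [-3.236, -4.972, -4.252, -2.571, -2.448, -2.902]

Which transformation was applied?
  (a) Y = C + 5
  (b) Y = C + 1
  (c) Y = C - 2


Checking option (c) Y = C - 2:
  C = -1.236 -> Y = -3.236 ✓
  C = -2.972 -> Y = -4.972 ✓
  C = -2.252 -> Y = -4.252 ✓
All samples match this transformation.

(c) C - 2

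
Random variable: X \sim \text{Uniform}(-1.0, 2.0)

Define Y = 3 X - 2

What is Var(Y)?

For Y = aX + b: Var(Y) = a² * Var(X)
Var(X) = (2 + 1)^2/12 = 0.75
Var(Y) = 3² * 0.75 = 9 * 0.75 = 6.75

6.75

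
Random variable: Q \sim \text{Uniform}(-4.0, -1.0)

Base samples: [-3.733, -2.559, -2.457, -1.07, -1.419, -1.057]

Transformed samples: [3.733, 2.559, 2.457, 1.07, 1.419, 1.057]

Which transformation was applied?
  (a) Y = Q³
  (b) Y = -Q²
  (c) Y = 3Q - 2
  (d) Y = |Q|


Checking option (d) Y = |Q|:
  Q = -3.733 -> Y = 3.733 ✓
  Q = -2.559 -> Y = 2.559 ✓
  Q = -2.457 -> Y = 2.457 ✓
All samples match this transformation.

(d) |Q|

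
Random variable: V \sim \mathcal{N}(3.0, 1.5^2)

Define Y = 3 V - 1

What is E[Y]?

For Y = 3V - 1:
E[Y] = 3 * E[V] - 1
E[V] = 3.0 = 3
E[Y] = 3 * 3 - 1 = 8

8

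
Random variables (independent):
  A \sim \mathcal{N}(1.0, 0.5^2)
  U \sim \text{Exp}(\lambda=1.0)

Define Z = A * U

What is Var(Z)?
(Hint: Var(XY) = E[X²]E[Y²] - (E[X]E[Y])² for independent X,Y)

Var(XY) = E[X²]E[Y²] - (E[X]E[Y])²
E[A] = 1, Var(A) = 0.25
E[U] = 1, Var(U) = 1
E[A²] = 0.25 + 1² = 1.25
E[U²] = 1 + 1² = 2
Var(Z) = 1.25*2 - (1*1)²
= 2.5 - 1 = 1.5

1.5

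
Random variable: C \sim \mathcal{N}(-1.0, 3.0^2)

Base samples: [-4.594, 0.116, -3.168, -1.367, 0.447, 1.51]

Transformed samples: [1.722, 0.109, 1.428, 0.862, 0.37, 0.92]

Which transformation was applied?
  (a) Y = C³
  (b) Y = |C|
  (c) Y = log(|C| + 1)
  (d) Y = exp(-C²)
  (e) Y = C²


Checking option (c) Y = log(|C| + 1):
  C = -4.594 -> Y = 1.722 ✓
  C = 0.116 -> Y = 0.109 ✓
  C = -3.168 -> Y = 1.428 ✓
All samples match this transformation.

(c) log(|C| + 1)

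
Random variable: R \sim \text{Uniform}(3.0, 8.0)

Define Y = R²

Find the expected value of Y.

Using E[X²] = Var(X) + (E[X])²:
E[R] = 5.5
Var(R) = (8 - 3)^2/12 = 2.0833333
E[R²] = 2.0833333 + 5.5² = 2.0833333 + 30.25 = 32.333333

32.333333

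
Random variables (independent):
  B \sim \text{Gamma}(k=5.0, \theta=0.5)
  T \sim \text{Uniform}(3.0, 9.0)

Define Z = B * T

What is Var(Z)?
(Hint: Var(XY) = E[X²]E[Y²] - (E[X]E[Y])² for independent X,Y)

Var(XY) = E[X²]E[Y²] - (E[X]E[Y])²
E[B] = 2.5, Var(B) = 1.25
E[T] = 6, Var(T) = 3
E[B²] = 1.25 + 2.5² = 7.5
E[T²] = 3 + 6² = 39
Var(Z) = 7.5*39 - (2.5*6)²
= 292.5 - 225 = 67.5

67.5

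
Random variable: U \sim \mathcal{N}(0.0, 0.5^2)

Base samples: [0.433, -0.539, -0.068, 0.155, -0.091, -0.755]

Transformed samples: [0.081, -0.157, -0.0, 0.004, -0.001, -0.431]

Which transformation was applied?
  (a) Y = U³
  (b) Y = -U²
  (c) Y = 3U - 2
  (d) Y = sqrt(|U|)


Checking option (a) Y = U³:
  U = 0.433 -> Y = 0.081 ✓
  U = -0.539 -> Y = -0.157 ✓
  U = -0.068 -> Y = -0.0 ✓
All samples match this transformation.

(a) U³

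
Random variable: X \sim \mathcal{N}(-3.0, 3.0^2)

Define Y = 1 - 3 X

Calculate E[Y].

For Y = -3X + 1:
E[Y] = -3 * E[X] + 1
E[X] = -3.0 = -3
E[Y] = -3 * (-3) + 1 = 10

10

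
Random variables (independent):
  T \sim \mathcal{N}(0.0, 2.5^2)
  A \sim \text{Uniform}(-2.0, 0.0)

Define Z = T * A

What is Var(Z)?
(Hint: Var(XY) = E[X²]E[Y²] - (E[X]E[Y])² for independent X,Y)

Var(XY) = E[X²]E[Y²] - (E[X]E[Y])²
E[T] = 0, Var(T) = 6.25
E[A] = -1, Var(A) = 0.33333333
E[T²] = 6.25 + 0² = 6.25
E[A²] = 0.33333333 + (-1)² = 1.3333333
Var(Z) = 6.25*1.3333333 - (0*(-1))²
= 8.3333333 - 0 = 8.3333333

8.3333333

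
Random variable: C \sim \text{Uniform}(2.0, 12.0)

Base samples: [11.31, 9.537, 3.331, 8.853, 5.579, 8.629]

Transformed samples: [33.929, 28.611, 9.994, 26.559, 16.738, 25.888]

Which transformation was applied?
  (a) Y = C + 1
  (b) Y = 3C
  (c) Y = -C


Checking option (b) Y = 3C:
  C = 11.31 -> Y = 33.929 ✓
  C = 9.537 -> Y = 28.611 ✓
  C = 3.331 -> Y = 9.994 ✓
All samples match this transformation.

(b) 3C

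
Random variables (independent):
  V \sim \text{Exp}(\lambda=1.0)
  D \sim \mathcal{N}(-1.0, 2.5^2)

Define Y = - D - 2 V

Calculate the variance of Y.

For independent RVs: Var(aX + bY) = a²Var(X) + b²Var(Y)
Var(V) = 1
Var(D) = 6.25
Var(Y) = (-2)²*1 + (-1)²*6.25
= 4*1 + 1*6.25 = 10.25

10.25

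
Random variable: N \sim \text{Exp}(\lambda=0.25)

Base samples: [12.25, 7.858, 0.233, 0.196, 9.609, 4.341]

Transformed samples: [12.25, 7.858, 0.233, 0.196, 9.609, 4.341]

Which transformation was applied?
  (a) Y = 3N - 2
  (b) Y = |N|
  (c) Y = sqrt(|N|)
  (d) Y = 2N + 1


Checking option (b) Y = |N|:
  N = 12.25 -> Y = 12.25 ✓
  N = 7.858 -> Y = 7.858 ✓
  N = 0.233 -> Y = 0.233 ✓
All samples match this transformation.

(b) |N|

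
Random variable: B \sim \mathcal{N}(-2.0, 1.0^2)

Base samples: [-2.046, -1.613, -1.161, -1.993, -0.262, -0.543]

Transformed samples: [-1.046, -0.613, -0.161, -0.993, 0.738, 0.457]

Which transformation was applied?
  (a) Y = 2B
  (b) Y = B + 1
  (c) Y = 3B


Checking option (b) Y = B + 1:
  B = -2.046 -> Y = -1.046 ✓
  B = -1.613 -> Y = -0.613 ✓
  B = -1.161 -> Y = -0.161 ✓
All samples match this transformation.

(b) B + 1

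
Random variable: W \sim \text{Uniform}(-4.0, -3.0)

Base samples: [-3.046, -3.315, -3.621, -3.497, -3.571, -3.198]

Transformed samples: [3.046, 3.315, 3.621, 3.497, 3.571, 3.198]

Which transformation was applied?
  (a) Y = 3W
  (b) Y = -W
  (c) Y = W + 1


Checking option (b) Y = -W:
  W = -3.046 -> Y = 3.046 ✓
  W = -3.315 -> Y = 3.315 ✓
  W = -3.621 -> Y = 3.621 ✓
All samples match this transformation.

(b) -W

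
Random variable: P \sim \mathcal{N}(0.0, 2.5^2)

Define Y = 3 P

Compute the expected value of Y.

For Y = 3P:
E[Y] = 3 * E[P]
E[P] = 0.0 = 0
E[Y] = 3 * 0 = 0

0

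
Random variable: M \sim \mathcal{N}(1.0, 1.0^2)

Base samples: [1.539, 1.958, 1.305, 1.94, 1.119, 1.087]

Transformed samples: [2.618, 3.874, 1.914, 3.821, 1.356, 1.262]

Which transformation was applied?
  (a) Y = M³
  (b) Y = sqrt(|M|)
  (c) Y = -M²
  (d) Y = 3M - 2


Checking option (d) Y = 3M - 2:
  M = 1.539 -> Y = 2.618 ✓
  M = 1.958 -> Y = 3.874 ✓
  M = 1.305 -> Y = 1.914 ✓
All samples match this transformation.

(d) 3M - 2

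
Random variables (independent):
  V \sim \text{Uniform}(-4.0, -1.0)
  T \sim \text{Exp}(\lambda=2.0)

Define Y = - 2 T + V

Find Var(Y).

For independent RVs: Var(aX + bY) = a²Var(X) + b²Var(Y)
Var(V) = 0.75
Var(T) = 0.25
Var(Y) = 1²*0.75 + (-2)²*0.25
= 1*0.75 + 4*0.25 = 1.75

1.75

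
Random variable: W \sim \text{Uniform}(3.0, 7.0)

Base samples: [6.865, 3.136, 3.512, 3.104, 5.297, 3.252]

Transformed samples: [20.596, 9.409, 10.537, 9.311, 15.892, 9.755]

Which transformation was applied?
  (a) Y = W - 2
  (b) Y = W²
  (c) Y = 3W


Checking option (c) Y = 3W:
  W = 6.865 -> Y = 20.596 ✓
  W = 3.136 -> Y = 9.409 ✓
  W = 3.512 -> Y = 10.537 ✓
All samples match this transformation.

(c) 3W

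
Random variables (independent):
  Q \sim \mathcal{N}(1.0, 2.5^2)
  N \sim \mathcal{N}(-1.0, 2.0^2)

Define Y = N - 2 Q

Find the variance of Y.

For independent RVs: Var(aX + bY) = a²Var(X) + b²Var(Y)
Var(Q) = 6.25
Var(N) = 4
Var(Y) = (-2)²*6.25 + 1²*4
= 4*6.25 + 1*4 = 29

29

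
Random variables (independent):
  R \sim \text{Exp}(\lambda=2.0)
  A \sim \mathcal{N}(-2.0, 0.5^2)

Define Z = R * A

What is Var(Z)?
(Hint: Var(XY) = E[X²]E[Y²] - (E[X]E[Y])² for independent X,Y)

Var(XY) = E[X²]E[Y²] - (E[X]E[Y])²
E[R] = 0.5, Var(R) = 0.25
E[A] = -2, Var(A) = 0.25
E[R²] = 0.25 + 0.5² = 0.5
E[A²] = 0.25 + (-2)² = 4.25
Var(Z) = 0.5*4.25 - (0.5*(-2))²
= 2.125 - 1 = 1.125

1.125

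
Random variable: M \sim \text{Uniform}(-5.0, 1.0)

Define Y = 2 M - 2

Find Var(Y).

For Y = aM + b: Var(Y) = a² * Var(M)
Var(M) = (1 + 5)^2/12 = 3
Var(Y) = 2² * 3 = 4 * 3 = 12

12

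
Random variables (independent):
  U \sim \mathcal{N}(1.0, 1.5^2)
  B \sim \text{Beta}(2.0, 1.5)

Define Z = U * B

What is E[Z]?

For independent RVs: E[XY] = E[X]*E[Y]
E[U] = 1
E[B] = 0.57142857
E[Z] = 1 * 0.57142857 = 0.57142857

0.57142857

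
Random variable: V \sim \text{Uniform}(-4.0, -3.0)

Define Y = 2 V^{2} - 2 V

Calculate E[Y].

E[Y] = 2*E[V²] - 2*E[V]
E[V] = -3.5
E[V²] = Var(V) + (E[V])² = 0.083333333 + 12.25 = 12.333333
E[Y] = 2*12.333333 - 2*(-3.5) = 31.666667

31.666667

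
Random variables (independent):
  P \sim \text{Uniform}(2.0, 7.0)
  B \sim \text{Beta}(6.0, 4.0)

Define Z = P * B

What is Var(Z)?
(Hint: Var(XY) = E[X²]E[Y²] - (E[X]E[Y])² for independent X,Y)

Var(XY) = E[X²]E[Y²] - (E[X]E[Y])²
E[P] = 4.5, Var(P) = 2.0833333
E[B] = 0.6, Var(B) = 0.021818182
E[P²] = 2.0833333 + 4.5² = 22.333333
E[B²] = 0.021818182 + 0.6² = 0.38181818
Var(Z) = 22.333333*0.38181818 - (4.5*0.6)²
= 8.5272727 - 7.29 = 1.2372727

1.2372727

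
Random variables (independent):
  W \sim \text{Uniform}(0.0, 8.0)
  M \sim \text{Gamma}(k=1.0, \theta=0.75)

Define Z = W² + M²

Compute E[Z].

E[Z] = E[W²] + E[M²]
E[W²] = Var(W) + E[W]² = 5.3333333 + 16 = 21.333333
E[M²] = Var(M) + E[M]² = 0.5625 + 0.5625 = 1.125
E[Z] = 21.333333 + 1.125 = 22.458333

22.458333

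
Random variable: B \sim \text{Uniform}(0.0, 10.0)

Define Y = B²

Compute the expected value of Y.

E[B²] = Var(B) + (E[B])² = 8.3333333 + 25 = 33.333333

33.333333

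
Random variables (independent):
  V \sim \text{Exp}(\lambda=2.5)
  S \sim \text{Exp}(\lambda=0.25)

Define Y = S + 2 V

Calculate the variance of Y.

For independent RVs: Var(aX + bY) = a²Var(X) + b²Var(Y)
Var(V) = 0.16
Var(S) = 16
Var(Y) = 2²*0.16 + 1²*16
= 4*0.16 + 1*16 = 16.64

16.64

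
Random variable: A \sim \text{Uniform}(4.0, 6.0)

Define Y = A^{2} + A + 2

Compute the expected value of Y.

E[Y] = 1*E[A²] + 1*E[A] + 2
E[A] = 5
E[A²] = Var(A) + (E[A])² = 0.33333333 + 25 = 25.333333
E[Y] = 1*25.333333 + 1*5 + 2 = 32.333333

32.333333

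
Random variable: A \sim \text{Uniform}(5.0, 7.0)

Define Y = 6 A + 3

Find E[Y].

For Y = 6A + 3:
E[Y] = 6 * E[A] + 3
E[A] = (5 + 7)/2 = 6
E[Y] = 6 * 6 + 3 = 39

39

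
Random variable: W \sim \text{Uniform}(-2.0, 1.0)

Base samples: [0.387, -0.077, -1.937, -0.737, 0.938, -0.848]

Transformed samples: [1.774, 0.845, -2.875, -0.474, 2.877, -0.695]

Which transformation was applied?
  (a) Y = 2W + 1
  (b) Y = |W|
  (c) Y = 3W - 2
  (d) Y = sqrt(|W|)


Checking option (a) Y = 2W + 1:
  W = 0.387 -> Y = 1.774 ✓
  W = -0.077 -> Y = 0.845 ✓
  W = -1.937 -> Y = -2.875 ✓
All samples match this transformation.

(a) 2W + 1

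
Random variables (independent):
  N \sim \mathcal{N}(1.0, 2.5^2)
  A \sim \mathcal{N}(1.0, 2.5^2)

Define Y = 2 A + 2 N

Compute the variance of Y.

For independent RVs: Var(aX + bY) = a²Var(X) + b²Var(Y)
Var(N) = 6.25
Var(A) = 6.25
Var(Y) = 2²*6.25 + 2²*6.25
= 4*6.25 + 4*6.25 = 50

50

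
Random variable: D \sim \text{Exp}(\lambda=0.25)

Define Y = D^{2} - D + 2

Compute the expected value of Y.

E[Y] = 1*E[D²] - 1*E[D] + 2
E[D] = 4
E[D²] = Var(D) + (E[D])² = 16 + 16 = 32
E[Y] = 1*32 - 1*4 + 2 = 30

30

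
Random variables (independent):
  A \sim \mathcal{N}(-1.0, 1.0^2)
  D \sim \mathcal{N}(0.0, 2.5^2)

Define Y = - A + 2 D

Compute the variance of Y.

For independent RVs: Var(aX + bY) = a²Var(X) + b²Var(Y)
Var(A) = 1
Var(D) = 6.25
Var(Y) = (-1)²*1 + 2²*6.25
= 1*1 + 4*6.25 = 26

26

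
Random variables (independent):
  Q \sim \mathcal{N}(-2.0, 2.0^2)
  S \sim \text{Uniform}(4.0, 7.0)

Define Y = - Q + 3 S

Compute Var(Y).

For independent RVs: Var(aX + bY) = a²Var(X) + b²Var(Y)
Var(Q) = 4
Var(S) = 0.75
Var(Y) = (-1)²*4 + 3²*0.75
= 1*4 + 9*0.75 = 10.75

10.75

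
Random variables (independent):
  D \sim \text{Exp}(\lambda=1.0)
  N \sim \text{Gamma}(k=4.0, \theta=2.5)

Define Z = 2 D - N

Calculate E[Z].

E[Z] = 2*E[D] - 1*E[N]
E[D] = 1
E[N] = 10
E[Z] = 2*1 - 1*10 = -8

-8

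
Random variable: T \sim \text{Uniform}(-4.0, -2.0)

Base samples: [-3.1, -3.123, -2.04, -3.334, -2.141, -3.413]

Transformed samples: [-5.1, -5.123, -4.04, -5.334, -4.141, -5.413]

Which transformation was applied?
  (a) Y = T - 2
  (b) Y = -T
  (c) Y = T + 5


Checking option (a) Y = T - 2:
  T = -3.1 -> Y = -5.1 ✓
  T = -3.123 -> Y = -5.123 ✓
  T = -2.04 -> Y = -4.04 ✓
All samples match this transformation.

(a) T - 2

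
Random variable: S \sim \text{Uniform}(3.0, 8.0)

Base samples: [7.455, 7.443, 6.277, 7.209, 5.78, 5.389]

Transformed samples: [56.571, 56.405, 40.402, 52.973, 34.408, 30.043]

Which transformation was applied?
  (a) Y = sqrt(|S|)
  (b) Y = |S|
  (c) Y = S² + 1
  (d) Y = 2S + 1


Checking option (c) Y = S² + 1:
  S = 7.455 -> Y = 56.571 ✓
  S = 7.443 -> Y = 56.405 ✓
  S = 6.277 -> Y = 40.402 ✓
All samples match this transformation.

(c) S² + 1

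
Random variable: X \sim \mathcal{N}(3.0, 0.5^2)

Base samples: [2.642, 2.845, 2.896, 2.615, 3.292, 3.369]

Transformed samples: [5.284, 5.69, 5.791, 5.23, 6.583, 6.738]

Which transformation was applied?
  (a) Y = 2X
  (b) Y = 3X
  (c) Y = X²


Checking option (a) Y = 2X:
  X = 2.642 -> Y = 5.284 ✓
  X = 2.845 -> Y = 5.69 ✓
  X = 2.896 -> Y = 5.791 ✓
All samples match this transformation.

(a) 2X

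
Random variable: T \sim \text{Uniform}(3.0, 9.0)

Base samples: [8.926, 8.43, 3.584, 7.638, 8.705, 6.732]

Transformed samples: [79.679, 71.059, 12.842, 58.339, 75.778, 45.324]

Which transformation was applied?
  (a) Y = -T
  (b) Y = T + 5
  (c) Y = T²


Checking option (c) Y = T²:
  T = 8.926 -> Y = 79.679 ✓
  T = 8.43 -> Y = 71.059 ✓
  T = 3.584 -> Y = 12.842 ✓
All samples match this transformation.

(c) T²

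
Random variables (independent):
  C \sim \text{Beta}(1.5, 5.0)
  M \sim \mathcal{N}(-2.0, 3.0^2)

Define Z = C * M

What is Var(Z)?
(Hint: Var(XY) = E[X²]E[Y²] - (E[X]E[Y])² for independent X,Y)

Var(XY) = E[X²]E[Y²] - (E[X]E[Y])²
E[C] = 0.23076923, Var(C) = 0.023668639
E[M] = -2, Var(M) = 9
E[C²] = 0.023668639 + 0.23076923² = 0.076923077
E[M²] = 9 + (-2)² = 13
Var(Z) = 0.076923077*13 - (0.23076923*(-2))²
= 1 - 0.21301775 = 0.78698225

0.78698225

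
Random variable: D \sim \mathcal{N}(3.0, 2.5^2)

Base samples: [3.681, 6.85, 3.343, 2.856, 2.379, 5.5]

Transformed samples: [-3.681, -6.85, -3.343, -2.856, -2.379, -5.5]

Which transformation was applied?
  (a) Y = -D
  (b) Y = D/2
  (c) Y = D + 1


Checking option (a) Y = -D:
  D = 3.681 -> Y = -3.681 ✓
  D = 6.85 -> Y = -6.85 ✓
  D = 3.343 -> Y = -3.343 ✓
All samples match this transformation.

(a) -D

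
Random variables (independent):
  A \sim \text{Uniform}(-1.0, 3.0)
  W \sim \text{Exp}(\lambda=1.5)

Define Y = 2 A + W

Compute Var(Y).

For independent RVs: Var(aX + bY) = a²Var(X) + b²Var(Y)
Var(A) = 1.3333333
Var(W) = 0.44444444
Var(Y) = 2²*1.3333333 + 1²*0.44444444
= 4*1.3333333 + 1*0.44444444 = 5.7777778

5.7777778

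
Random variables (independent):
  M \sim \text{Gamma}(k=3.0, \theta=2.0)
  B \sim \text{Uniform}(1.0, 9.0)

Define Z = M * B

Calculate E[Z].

For independent RVs: E[XY] = E[X]*E[Y]
E[M] = 6
E[B] = 5
E[Z] = 6 * 5 = 30

30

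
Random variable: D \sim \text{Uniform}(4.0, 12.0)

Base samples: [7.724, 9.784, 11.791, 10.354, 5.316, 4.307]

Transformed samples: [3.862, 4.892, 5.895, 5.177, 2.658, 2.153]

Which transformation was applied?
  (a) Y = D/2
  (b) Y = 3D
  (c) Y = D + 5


Checking option (a) Y = D/2:
  D = 7.724 -> Y = 3.862 ✓
  D = 9.784 -> Y = 4.892 ✓
  D = 11.791 -> Y = 5.895 ✓
All samples match this transformation.

(a) D/2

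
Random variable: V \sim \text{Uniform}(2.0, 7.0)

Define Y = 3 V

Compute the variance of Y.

For Y = aV + b: Var(Y) = a² * Var(V)
Var(V) = (7 - 2)^2/12 = 2.0833333
Var(Y) = 3² * 2.0833333 = 9 * 2.0833333 = 18.75

18.75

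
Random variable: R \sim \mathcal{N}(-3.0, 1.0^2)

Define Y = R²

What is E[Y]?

E[R²] = Var(R) + (E[R])² = 1 + 9 = 10

10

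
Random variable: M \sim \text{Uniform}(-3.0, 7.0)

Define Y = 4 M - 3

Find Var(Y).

For Y = aM + b: Var(Y) = a² * Var(M)
Var(M) = (7 + 3)^2/12 = 8.3333333
Var(Y) = 4² * 8.3333333 = 16 * 8.3333333 = 133.33333

133.33333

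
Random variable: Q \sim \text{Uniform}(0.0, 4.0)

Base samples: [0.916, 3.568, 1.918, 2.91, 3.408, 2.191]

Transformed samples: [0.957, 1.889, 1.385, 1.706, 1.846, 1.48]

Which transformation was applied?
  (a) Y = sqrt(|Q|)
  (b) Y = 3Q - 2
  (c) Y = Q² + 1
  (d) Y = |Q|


Checking option (a) Y = sqrt(|Q|):
  Q = 0.916 -> Y = 0.957 ✓
  Q = 3.568 -> Y = 1.889 ✓
  Q = 1.918 -> Y = 1.385 ✓
All samples match this transformation.

(a) sqrt(|Q|)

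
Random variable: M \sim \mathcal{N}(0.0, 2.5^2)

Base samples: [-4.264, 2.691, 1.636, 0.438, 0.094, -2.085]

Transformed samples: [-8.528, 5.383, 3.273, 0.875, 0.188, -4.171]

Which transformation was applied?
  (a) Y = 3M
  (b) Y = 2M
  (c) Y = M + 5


Checking option (b) Y = 2M:
  M = -4.264 -> Y = -8.528 ✓
  M = 2.691 -> Y = 5.383 ✓
  M = 1.636 -> Y = 3.273 ✓
All samples match this transformation.

(b) 2M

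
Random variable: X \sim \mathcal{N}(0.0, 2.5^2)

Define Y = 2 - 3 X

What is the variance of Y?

For Y = aX + b: Var(Y) = a² * Var(X)
Var(X) = 2.5^2 = 6.25
Var(Y) = (-3)² * 6.25 = 9 * 6.25 = 56.25

56.25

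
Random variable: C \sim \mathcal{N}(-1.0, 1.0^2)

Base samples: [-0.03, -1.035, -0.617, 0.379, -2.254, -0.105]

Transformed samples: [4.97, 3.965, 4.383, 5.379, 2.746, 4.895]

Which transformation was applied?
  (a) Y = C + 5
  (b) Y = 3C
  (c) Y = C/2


Checking option (a) Y = C + 5:
  C = -0.03 -> Y = 4.97 ✓
  C = -1.035 -> Y = 3.965 ✓
  C = -0.617 -> Y = 4.383 ✓
All samples match this transformation.

(a) C + 5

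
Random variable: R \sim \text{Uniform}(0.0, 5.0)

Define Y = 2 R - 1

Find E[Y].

For Y = 2R - 1:
E[Y] = 2 * E[R] - 1
E[R] = (0 + 5)/2 = 2.5
E[Y] = 2 * 2.5 - 1 = 4

4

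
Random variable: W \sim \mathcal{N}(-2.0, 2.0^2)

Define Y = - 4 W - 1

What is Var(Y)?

For Y = aW + b: Var(Y) = a² * Var(W)
Var(W) = 2.0^2 = 4
Var(Y) = (-4)² * 4 = 16 * 4 = 64

64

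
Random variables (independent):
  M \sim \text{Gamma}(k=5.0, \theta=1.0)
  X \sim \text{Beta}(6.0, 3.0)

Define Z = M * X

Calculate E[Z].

For independent RVs: E[XY] = E[X]*E[Y]
E[M] = 5
E[X] = 0.66666667
E[Z] = 5 * 0.66666667 = 3.3333333

3.3333333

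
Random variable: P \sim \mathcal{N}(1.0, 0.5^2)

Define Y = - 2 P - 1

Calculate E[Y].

For Y = -2P - 1:
E[Y] = -2 * E[P] - 1
E[P] = 1.0 = 1
E[Y] = -2 * 1 - 1 = -3

-3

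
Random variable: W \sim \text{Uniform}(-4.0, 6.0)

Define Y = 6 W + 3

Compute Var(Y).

For Y = aW + b: Var(Y) = a² * Var(W)
Var(W) = (6 + 4)^2/12 = 8.3333333
Var(Y) = 6² * 8.3333333 = 36 * 8.3333333 = 300

300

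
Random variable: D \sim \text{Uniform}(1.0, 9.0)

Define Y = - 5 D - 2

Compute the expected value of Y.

For Y = -5D - 2:
E[Y] = -5 * E[D] - 2
E[D] = (1 + 9)/2 = 5
E[Y] = -5 * 5 - 2 = -27

-27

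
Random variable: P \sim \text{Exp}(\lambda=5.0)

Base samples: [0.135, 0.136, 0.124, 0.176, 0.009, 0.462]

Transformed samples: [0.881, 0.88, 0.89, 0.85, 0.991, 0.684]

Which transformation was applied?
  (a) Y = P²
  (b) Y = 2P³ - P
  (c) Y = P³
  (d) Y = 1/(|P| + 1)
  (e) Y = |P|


Checking option (d) Y = 1/(|P| + 1):
  P = 0.135 -> Y = 0.881 ✓
  P = 0.136 -> Y = 0.88 ✓
  P = 0.124 -> Y = 0.89 ✓
All samples match this transformation.

(d) 1/(|P| + 1)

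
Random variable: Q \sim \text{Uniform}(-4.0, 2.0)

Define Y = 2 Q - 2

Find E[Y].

For Y = 2Q - 2:
E[Y] = 2 * E[Q] - 2
E[Q] = (-4 + 2)/2 = -1
E[Y] = 2 * (-1) - 2 = -4

-4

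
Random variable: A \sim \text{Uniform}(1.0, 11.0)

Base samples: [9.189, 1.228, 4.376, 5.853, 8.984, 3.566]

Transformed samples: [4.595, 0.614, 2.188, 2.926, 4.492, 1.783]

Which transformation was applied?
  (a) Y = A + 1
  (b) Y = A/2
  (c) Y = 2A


Checking option (b) Y = A/2:
  A = 9.189 -> Y = 4.595 ✓
  A = 1.228 -> Y = 0.614 ✓
  A = 4.376 -> Y = 2.188 ✓
All samples match this transformation.

(b) A/2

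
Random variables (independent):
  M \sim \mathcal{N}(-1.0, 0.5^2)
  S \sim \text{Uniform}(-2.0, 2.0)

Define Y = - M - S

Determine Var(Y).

For independent RVs: Var(aX + bY) = a²Var(X) + b²Var(Y)
Var(M) = 0.25
Var(S) = 1.3333333
Var(Y) = (-1)²*0.25 + (-1)²*1.3333333
= 1*0.25 + 1*1.3333333 = 1.5833333

1.5833333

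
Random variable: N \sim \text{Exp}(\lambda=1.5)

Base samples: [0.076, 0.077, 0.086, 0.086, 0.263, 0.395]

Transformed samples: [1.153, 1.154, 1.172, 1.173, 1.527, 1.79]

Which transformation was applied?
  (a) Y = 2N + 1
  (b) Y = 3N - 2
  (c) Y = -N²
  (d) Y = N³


Checking option (a) Y = 2N + 1:
  N = 0.076 -> Y = 1.153 ✓
  N = 0.077 -> Y = 1.154 ✓
  N = 0.086 -> Y = 1.172 ✓
All samples match this transformation.

(a) 2N + 1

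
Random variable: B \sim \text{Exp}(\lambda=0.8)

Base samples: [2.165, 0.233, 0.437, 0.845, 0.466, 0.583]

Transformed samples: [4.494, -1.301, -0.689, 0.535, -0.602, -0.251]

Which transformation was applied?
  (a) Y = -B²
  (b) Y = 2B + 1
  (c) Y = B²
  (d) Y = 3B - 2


Checking option (d) Y = 3B - 2:
  B = 2.165 -> Y = 4.494 ✓
  B = 0.233 -> Y = -1.301 ✓
  B = 0.437 -> Y = -0.689 ✓
All samples match this transformation.

(d) 3B - 2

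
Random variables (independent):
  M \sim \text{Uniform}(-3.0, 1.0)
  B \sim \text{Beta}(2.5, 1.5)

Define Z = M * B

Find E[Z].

For independent RVs: E[XY] = E[X]*E[Y]
E[M] = -1
E[B] = 0.625
E[Z] = -1 * 0.625 = -0.625

-0.625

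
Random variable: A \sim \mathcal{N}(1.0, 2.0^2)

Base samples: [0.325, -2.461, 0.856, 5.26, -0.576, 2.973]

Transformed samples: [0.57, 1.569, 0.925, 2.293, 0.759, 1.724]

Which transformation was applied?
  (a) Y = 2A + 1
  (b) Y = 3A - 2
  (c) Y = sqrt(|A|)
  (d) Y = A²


Checking option (c) Y = sqrt(|A|):
  A = 0.325 -> Y = 0.57 ✓
  A = -2.461 -> Y = 1.569 ✓
  A = 0.856 -> Y = 0.925 ✓
All samples match this transformation.

(c) sqrt(|A|)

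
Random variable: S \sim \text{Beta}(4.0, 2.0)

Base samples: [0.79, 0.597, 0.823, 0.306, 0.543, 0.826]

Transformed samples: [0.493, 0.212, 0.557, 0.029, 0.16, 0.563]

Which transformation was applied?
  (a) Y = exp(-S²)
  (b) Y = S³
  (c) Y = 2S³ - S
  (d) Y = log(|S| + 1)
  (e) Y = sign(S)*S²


Checking option (b) Y = S³:
  S = 0.79 -> Y = 0.493 ✓
  S = 0.597 -> Y = 0.212 ✓
  S = 0.823 -> Y = 0.557 ✓
All samples match this transformation.

(b) S³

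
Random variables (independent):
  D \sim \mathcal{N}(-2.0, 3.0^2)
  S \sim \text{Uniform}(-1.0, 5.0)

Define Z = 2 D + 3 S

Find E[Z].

E[Z] = 2*E[D] + 3*E[S]
E[D] = -2
E[S] = 2
E[Z] = 2*(-2) + 3*2 = 2

2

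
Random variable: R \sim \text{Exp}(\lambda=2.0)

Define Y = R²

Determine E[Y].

Using E[X²] = Var(X) + (E[X])²:
E[R] = 0.5
Var(R) = 1/2.0^2 = 0.25
E[R²] = 0.25 + 0.5² = 0.25 + 0.25 = 0.5

0.5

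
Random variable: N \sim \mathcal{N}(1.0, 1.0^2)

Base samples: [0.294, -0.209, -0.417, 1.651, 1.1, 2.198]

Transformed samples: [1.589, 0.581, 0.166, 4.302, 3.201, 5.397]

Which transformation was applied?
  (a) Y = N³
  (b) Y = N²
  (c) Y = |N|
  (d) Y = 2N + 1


Checking option (d) Y = 2N + 1:
  N = 0.294 -> Y = 1.589 ✓
  N = -0.209 -> Y = 0.581 ✓
  N = -0.417 -> Y = 0.166 ✓
All samples match this transformation.

(d) 2N + 1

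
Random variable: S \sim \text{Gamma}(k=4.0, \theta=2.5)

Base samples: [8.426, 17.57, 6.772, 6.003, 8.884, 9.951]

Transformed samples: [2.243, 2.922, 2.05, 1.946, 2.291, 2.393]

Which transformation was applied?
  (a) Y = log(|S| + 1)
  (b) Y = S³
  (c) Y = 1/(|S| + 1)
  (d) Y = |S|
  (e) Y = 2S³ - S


Checking option (a) Y = log(|S| + 1):
  S = 8.426 -> Y = 2.243 ✓
  S = 17.57 -> Y = 2.922 ✓
  S = 6.772 -> Y = 2.05 ✓
All samples match this transformation.

(a) log(|S| + 1)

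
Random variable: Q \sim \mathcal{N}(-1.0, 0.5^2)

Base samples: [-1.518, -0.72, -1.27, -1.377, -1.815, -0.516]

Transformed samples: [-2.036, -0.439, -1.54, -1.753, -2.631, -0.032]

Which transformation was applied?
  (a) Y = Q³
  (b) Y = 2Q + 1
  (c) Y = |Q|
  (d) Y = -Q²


Checking option (b) Y = 2Q + 1:
  Q = -1.518 -> Y = -2.036 ✓
  Q = -0.72 -> Y = -0.439 ✓
  Q = -1.27 -> Y = -1.54 ✓
All samples match this transformation.

(b) 2Q + 1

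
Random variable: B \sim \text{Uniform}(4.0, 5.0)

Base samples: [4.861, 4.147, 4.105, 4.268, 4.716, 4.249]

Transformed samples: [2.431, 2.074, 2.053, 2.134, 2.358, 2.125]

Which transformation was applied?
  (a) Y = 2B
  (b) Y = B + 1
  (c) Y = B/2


Checking option (c) Y = B/2:
  B = 4.861 -> Y = 2.431 ✓
  B = 4.147 -> Y = 2.074 ✓
  B = 4.105 -> Y = 2.053 ✓
All samples match this transformation.

(c) B/2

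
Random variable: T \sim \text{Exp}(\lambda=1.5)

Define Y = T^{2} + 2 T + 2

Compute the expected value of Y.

E[Y] = 1*E[T²] + 2*E[T] + 2
E[T] = 0.66666667
E[T²] = Var(T) + (E[T])² = 0.44444444 + 0.44444444 = 0.88888889
E[Y] = 1*0.88888889 + 2*0.66666667 + 2 = 4.2222222

4.2222222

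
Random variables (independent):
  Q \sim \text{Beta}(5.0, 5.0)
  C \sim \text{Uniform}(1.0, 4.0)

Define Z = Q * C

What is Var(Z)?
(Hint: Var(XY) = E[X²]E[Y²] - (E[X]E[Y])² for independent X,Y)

Var(XY) = E[X²]E[Y²] - (E[X]E[Y])²
E[Q] = 0.5, Var(Q) = 0.022727273
E[C] = 2.5, Var(C) = 0.75
E[Q²] = 0.022727273 + 0.5² = 0.27272727
E[C²] = 0.75 + 2.5² = 7
Var(Z) = 0.27272727*7 - (0.5*2.5)²
= 1.9090909 - 1.5625 = 0.34659091

0.34659091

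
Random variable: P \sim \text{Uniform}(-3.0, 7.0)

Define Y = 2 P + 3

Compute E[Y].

For Y = 2P + 3:
E[Y] = 2 * E[P] + 3
E[P] = (-3 + 7)/2 = 2
E[Y] = 2 * 2 + 3 = 7

7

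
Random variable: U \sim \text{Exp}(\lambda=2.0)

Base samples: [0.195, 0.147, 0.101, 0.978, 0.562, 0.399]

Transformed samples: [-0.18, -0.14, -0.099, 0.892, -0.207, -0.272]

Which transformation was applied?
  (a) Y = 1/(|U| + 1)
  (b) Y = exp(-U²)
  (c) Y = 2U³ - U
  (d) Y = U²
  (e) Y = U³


Checking option (c) Y = 2U³ - U:
  U = 0.195 -> Y = -0.18 ✓
  U = 0.147 -> Y = -0.14 ✓
  U = 0.101 -> Y = -0.099 ✓
All samples match this transformation.

(c) 2U³ - U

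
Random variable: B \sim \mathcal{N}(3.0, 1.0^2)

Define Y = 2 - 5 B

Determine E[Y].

For Y = -5B + 2:
E[Y] = -5 * E[B] + 2
E[B] = 3.0 = 3
E[Y] = -5 * 3 + 2 = -13

-13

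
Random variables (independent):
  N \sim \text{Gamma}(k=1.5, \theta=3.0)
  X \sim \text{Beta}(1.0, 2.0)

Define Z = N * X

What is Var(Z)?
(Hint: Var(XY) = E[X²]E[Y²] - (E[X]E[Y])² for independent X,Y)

Var(XY) = E[X²]E[Y²] - (E[X]E[Y])²
E[N] = 4.5, Var(N) = 13.5
E[X] = 0.33333333, Var(X) = 0.055555556
E[N²] = 13.5 + 4.5² = 33.75
E[X²] = 0.055555556 + 0.33333333² = 0.16666667
Var(Z) = 33.75*0.16666667 - (4.5*0.33333333)²
= 5.625 - 2.25 = 3.375

3.375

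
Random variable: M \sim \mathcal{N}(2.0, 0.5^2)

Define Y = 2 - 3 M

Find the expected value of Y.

For Y = -3M + 2:
E[Y] = -3 * E[M] + 2
E[M] = 2.0 = 2
E[Y] = -3 * 2 + 2 = -4

-4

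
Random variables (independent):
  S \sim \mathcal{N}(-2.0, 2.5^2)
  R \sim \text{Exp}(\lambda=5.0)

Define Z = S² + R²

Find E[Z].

E[Z] = E[S²] + E[R²]
E[S²] = Var(S) + E[S]² = 6.25 + 4 = 10.25
E[R²] = Var(R) + E[R]² = 0.04 + 0.04 = 0.08
E[Z] = 10.25 + 0.08 = 10.33

10.33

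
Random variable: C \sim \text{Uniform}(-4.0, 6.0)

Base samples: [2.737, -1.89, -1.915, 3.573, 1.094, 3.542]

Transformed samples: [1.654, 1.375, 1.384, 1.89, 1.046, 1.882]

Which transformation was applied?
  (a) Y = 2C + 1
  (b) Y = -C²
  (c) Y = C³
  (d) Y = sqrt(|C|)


Checking option (d) Y = sqrt(|C|):
  C = 2.737 -> Y = 1.654 ✓
  C = -1.89 -> Y = 1.375 ✓
  C = -1.915 -> Y = 1.384 ✓
All samples match this transformation.

(d) sqrt(|C|)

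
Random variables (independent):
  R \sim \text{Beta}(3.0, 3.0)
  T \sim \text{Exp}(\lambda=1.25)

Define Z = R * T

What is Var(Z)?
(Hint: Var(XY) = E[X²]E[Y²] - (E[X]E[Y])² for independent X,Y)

Var(XY) = E[X²]E[Y²] - (E[X]E[Y])²
E[R] = 0.5, Var(R) = 0.035714286
E[T] = 0.8, Var(T) = 0.64
E[R²] = 0.035714286 + 0.5² = 0.28571429
E[T²] = 0.64 + 0.8² = 1.28
Var(Z) = 0.28571429*1.28 - (0.5*0.8)²
= 0.36571429 - 0.16 = 0.20571429

0.20571429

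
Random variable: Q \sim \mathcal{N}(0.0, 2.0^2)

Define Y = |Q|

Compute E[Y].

For X ~ N(0, 2.0²), E[|X|] = sigma * sqrt(2/pi)
= 2.0 * sqrt(2/pi) = 1.5957691

1.5957691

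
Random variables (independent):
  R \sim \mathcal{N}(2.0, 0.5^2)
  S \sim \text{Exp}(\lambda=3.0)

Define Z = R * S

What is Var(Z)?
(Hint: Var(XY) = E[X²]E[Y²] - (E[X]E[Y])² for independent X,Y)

Var(XY) = E[X²]E[Y²] - (E[X]E[Y])²
E[R] = 2, Var(R) = 0.25
E[S] = 0.33333333, Var(S) = 0.11111111
E[R²] = 0.25 + 2² = 4.25
E[S²] = 0.11111111 + 0.33333333² = 0.22222222
Var(Z) = 4.25*0.22222222 - (2*0.33333333)²
= 0.94444444 - 0.44444444 = 0.5

0.5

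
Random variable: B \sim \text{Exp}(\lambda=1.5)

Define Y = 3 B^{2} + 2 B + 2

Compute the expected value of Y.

E[Y] = 3*E[B²] + 2*E[B] + 2
E[B] = 0.66666667
E[B²] = Var(B) + (E[B])² = 0.44444444 + 0.44444444 = 0.88888889
E[Y] = 3*0.88888889 + 2*0.66666667 + 2 = 6

6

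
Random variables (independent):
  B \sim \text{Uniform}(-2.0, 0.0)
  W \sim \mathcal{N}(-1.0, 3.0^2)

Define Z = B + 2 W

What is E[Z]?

E[Z] = 1*E[B] + 2*E[W]
E[B] = -1
E[W] = -1
E[Z] = 1*(-1) + 2*(-1) = -3

-3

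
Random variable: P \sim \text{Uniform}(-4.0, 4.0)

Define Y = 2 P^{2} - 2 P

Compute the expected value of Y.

E[Y] = 2*E[P²] - 2*E[P]
E[P] = 0
E[P²] = Var(P) + (E[P])² = 5.3333333 + 0 = 5.3333333
E[Y] = 2*5.3333333 - 2*0 = 10.666667

10.666667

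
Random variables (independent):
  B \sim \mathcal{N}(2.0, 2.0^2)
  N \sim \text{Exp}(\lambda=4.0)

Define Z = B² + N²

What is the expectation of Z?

E[Z] = E[B²] + E[N²]
E[B²] = Var(B) + E[B]² = 4 + 4 = 8
E[N²] = Var(N) + E[N]² = 0.0625 + 0.0625 = 0.125
E[Z] = 8 + 0.125 = 8.125

8.125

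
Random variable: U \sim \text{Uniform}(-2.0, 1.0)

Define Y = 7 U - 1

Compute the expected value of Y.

For Y = 7U - 1:
E[Y] = 7 * E[U] - 1
E[U] = (-2 + 1)/2 = -0.5
E[Y] = 7 * (-0.5) - 1 = -4.5

-4.5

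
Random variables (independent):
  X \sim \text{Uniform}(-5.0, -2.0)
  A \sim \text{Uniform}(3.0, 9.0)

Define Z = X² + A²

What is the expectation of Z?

E[Z] = E[X²] + E[A²]
E[X²] = Var(X) + E[X]² = 0.75 + 12.25 = 13
E[A²] = Var(A) + E[A]² = 3 + 36 = 39
E[Z] = 13 + 39 = 52

52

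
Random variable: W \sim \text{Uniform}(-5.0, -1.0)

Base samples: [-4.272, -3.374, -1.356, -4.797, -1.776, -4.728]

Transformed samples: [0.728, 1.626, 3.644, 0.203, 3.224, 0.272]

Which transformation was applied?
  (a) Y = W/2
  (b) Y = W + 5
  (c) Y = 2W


Checking option (b) Y = W + 5:
  W = -4.272 -> Y = 0.728 ✓
  W = -3.374 -> Y = 1.626 ✓
  W = -1.356 -> Y = 3.644 ✓
All samples match this transformation.

(b) W + 5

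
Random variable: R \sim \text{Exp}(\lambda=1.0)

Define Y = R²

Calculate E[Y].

E[R²] = Var(R) + (E[R])² = 1 + 1 = 2

2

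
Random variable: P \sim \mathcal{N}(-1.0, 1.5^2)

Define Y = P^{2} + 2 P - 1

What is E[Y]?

E[Y] = 1*E[P²] + 2*E[P] - 1
E[P] = -1
E[P²] = Var(P) + (E[P])² = 2.25 + 1 = 3.25
E[Y] = 1*3.25 + 2*(-1) - 1 = 0.25

0.25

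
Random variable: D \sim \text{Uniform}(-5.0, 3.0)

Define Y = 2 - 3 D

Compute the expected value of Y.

For Y = -3D + 2:
E[Y] = -3 * E[D] + 2
E[D] = (-5 + 3)/2 = -1
E[Y] = -3 * (-1) + 2 = 5

5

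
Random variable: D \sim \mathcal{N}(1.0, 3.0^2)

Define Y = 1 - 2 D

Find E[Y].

For Y = -2D + 1:
E[Y] = -2 * E[D] + 1
E[D] = 1.0 = 1
E[Y] = -2 * 1 + 1 = -1

-1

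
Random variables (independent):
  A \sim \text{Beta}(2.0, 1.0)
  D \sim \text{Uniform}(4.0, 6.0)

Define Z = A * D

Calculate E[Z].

For independent RVs: E[XY] = E[X]*E[Y]
E[A] = 0.66666667
E[D] = 5
E[Z] = 0.66666667 * 5 = 3.3333333

3.3333333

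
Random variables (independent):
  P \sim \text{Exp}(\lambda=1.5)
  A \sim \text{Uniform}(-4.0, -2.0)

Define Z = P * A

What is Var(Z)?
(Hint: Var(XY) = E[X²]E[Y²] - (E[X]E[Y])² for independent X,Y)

Var(XY) = E[X²]E[Y²] - (E[X]E[Y])²
E[P] = 0.66666667, Var(P) = 0.44444444
E[A] = -3, Var(A) = 0.33333333
E[P²] = 0.44444444 + 0.66666667² = 0.88888889
E[A²] = 0.33333333 + (-3)² = 9.3333333
Var(Z) = 0.88888889*9.3333333 - (0.66666667*(-3))²
= 8.2962963 - 4 = 4.2962963

4.2962963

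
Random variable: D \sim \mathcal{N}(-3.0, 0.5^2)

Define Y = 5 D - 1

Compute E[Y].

For Y = 5D - 1:
E[Y] = 5 * E[D] - 1
E[D] = -3.0 = -3
E[Y] = 5 * (-3) - 1 = -16

-16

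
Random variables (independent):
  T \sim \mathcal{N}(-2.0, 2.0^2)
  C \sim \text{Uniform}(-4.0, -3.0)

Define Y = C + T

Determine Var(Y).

For independent RVs: Var(aX + bY) = a²Var(X) + b²Var(Y)
Var(T) = 4
Var(C) = 0.083333333
Var(Y) = 1²*4 + 1²*0.083333333
= 1*4 + 1*0.083333333 = 4.0833333

4.0833333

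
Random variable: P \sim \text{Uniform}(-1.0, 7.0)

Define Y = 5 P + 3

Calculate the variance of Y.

For Y = aP + b: Var(Y) = a² * Var(P)
Var(P) = (7 + 1)^2/12 = 5.3333333
Var(Y) = 5² * 5.3333333 = 25 * 5.3333333 = 133.33333

133.33333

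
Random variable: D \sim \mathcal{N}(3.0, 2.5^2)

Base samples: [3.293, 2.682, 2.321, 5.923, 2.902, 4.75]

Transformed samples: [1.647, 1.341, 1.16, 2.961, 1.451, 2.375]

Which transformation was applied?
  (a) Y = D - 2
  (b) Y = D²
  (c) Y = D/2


Checking option (c) Y = D/2:
  D = 3.293 -> Y = 1.647 ✓
  D = 2.682 -> Y = 1.341 ✓
  D = 2.321 -> Y = 1.16 ✓
All samples match this transformation.

(c) D/2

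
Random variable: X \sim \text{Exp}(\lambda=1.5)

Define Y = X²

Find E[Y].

Using E[X²] = Var(X) + (E[X])²:
E[X] = 0.66666667
Var(X) = 1/1.5^2 = 0.44444444
E[X²] = 0.44444444 + 0.66666667² = 0.44444444 + 0.44444444 = 0.88888889

0.88888889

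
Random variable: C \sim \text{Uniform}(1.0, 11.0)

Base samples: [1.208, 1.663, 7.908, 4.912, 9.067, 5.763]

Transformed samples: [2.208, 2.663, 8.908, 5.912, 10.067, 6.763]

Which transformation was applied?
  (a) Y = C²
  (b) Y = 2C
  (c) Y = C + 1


Checking option (c) Y = C + 1:
  C = 1.208 -> Y = 2.208 ✓
  C = 1.663 -> Y = 2.663 ✓
  C = 7.908 -> Y = 8.908 ✓
All samples match this transformation.

(c) C + 1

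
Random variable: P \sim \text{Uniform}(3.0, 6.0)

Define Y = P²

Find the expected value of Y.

E[P²] = Var(P) + (E[P])² = 0.75 + 20.25 = 21

21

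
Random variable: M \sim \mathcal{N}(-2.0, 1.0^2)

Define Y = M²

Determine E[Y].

Using E[X²] = Var(X) + (E[X])²:
E[M] = -2
Var(M) = 1.0^2 = 1
E[M²] = 1 + (-2)² = 1 + 4 = 5

5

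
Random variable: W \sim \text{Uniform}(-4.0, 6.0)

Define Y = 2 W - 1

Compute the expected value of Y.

For Y = 2W - 1:
E[Y] = 2 * E[W] - 1
E[W] = (-4 + 6)/2 = 1
E[Y] = 2 * 1 - 1 = 1

1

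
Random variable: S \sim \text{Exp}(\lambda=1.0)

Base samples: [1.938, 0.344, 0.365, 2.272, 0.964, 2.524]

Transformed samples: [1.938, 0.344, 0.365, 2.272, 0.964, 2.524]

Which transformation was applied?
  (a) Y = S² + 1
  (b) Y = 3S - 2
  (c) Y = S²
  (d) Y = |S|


Checking option (d) Y = |S|:
  S = 1.938 -> Y = 1.938 ✓
  S = 0.344 -> Y = 0.344 ✓
  S = 0.365 -> Y = 0.365 ✓
All samples match this transformation.

(d) |S|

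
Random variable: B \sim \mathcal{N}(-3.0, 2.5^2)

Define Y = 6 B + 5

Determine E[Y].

For Y = 6B + 5:
E[Y] = 6 * E[B] + 5
E[B] = -3.0 = -3
E[Y] = 6 * (-3) + 5 = -13

-13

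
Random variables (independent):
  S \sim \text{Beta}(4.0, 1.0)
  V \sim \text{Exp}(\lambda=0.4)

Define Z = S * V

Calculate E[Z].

For independent RVs: E[XY] = E[X]*E[Y]
E[S] = 0.8
E[V] = 2.5
E[Z] = 0.8 * 2.5 = 2

2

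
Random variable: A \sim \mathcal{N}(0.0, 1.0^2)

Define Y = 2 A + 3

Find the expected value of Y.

For Y = 2A + 3:
E[Y] = 2 * E[A] + 3
E[A] = 0.0 = 0
E[Y] = 2 * 0 + 3 = 3

3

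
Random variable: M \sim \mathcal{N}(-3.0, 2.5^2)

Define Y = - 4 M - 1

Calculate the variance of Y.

For Y = aM + b: Var(Y) = a² * Var(M)
Var(M) = 2.5^2 = 6.25
Var(Y) = (-4)² * 6.25 = 16 * 6.25 = 100

100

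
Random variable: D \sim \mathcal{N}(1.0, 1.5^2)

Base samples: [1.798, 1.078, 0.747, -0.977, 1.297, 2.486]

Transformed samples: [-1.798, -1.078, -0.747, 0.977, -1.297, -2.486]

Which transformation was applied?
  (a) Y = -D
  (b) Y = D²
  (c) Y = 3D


Checking option (a) Y = -D:
  D = 1.798 -> Y = -1.798 ✓
  D = 1.078 -> Y = -1.078 ✓
  D = 0.747 -> Y = -0.747 ✓
All samples match this transformation.

(a) -D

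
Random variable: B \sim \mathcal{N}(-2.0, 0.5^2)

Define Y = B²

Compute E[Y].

E[B²] = Var(B) + (E[B])² = 0.25 + 4 = 4.25

4.25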